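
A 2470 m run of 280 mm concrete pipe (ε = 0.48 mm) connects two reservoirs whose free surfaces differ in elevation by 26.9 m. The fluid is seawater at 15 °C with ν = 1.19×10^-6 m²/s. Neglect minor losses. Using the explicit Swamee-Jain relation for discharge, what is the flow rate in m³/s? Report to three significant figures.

Q ≈ 0.0993 m³/s

Swamee-Jain (Type II): Q = -0.965·√(gD⁵h_f/L)·ln[ε/(3.7D) + √(3.17ν²L/(gD³h_f))]
√(gD⁵h_f/L) = √(9.81·0.280⁵·26.9/2470) = 0.01356
ε/(3.7D) = 4.63×10^-4; √(3.17ν²L/(gD³h_f)) = 4.37×10^-5
Q = -0.965·0.01356·ln(5.071×10^-4) = 0.09928 m³/s
Check: V = 1.61 m/s, Re = 3.79×10^5, f = 0.02316, h_f = 27.1 m ≈ 26.9 m ✓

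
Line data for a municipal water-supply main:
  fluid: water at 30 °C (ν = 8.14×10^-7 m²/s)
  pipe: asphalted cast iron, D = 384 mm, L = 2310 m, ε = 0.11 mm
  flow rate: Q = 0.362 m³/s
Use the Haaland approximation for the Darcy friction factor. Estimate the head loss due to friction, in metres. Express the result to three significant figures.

V = 4Q/(πD²) = 4·0.362/(π·0.384²) = 3.126 m/s
Re = VD/ν = 3.126·0.384/8.14×10^-7 = 1.47×10^6 → turbulent
ε/D = 0.11/384 = 2.86×10^-4
Haaland: f = 0.01528
h_f = f(L/D)V²/(2g) = 0.01528·(2310/0.384)·3.126²/(2·9.81) = 45.77 m

h_f ≈ 45.8 m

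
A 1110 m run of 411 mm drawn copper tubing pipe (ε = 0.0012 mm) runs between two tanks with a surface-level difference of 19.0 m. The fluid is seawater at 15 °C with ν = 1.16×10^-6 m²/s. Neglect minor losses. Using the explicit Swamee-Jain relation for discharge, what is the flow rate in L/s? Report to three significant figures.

Q ≈ 464 L/s

Swamee-Jain (Type II): Q = -0.965·√(gD⁵h_f/L)·ln[ε/(3.7D) + √(3.17ν²L/(gD³h_f))]
√(gD⁵h_f/L) = √(9.81·0.411⁵·19.0/1110) = 0.04438
ε/(3.7D) = 7.89×10^-7; √(3.17ν²L/(gD³h_f)) = 1.91×10^-5
Q = -0.965·0.04438·ln(1.992×10^-5) = 0.4635 m³/s
Check: V = 3.49 m/s, Re = 1.24×10^6, f = 0.01129, h_f = 19.0 m ≈ 19.0 m ✓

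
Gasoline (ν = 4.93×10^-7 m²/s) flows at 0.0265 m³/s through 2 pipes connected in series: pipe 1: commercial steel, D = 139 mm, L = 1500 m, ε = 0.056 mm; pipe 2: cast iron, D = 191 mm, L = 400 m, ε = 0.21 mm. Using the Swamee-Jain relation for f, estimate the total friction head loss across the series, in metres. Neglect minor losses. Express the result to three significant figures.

Pipe 1: V = 1.746 m/s, Re = 4.92×10^5, ε/D = 4.03×10^-4, f = 0.01715, h_1 = f(L/D)V²/2g = 28.77 m
Pipe 2: V = 0.9249 m/s, Re = 3.58×10^5, ε/D = 0.00110, f = 0.02100, h_2 = f(L/D)V²/2g = 1.918 m
Series → Q common, losses add: H = Σh = 30.69 m

H ≈ 30.7 m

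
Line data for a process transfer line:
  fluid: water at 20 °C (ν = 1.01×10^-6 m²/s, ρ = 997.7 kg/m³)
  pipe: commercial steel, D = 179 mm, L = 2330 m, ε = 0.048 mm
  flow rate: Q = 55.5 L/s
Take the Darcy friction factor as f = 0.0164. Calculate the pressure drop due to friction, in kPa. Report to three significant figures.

Δp ≈ 518 kPa

V = 4Q/(πD²) = 4·0.0555/(π·0.179²) = 2.205 m/s
h_f = f(L/D)V²/(2g) = 0.01640·(2330/0.179)·2.205²/(2·9.81) = 52.92 m
Δp = ρg·h_f = 997.7·9.81·52.92 = 518.0 kPa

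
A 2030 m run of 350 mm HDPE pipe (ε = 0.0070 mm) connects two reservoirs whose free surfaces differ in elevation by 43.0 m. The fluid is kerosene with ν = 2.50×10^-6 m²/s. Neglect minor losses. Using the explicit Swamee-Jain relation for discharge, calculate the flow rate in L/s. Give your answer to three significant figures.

Swamee-Jain (Type II): Q = -0.965·√(gD⁵h_f/L)·ln[ε/(3.7D) + √(3.17ν²L/(gD³h_f))]
√(gD⁵h_f/L) = √(9.81·0.350⁵·43.0/2030) = 0.03304
ε/(3.7D) = 5.41×10^-6; √(3.17ν²L/(gD³h_f)) = 4.72×10^-5
Q = -0.965·0.03304·ln(5.256×10^-5) = 0.3141 m³/s
Check: V = 3.26 m/s, Re = 4.57×10^5, f = 0.01360, h_f = 42.9 m ≈ 43.0 m ✓

Q ≈ 314 L/s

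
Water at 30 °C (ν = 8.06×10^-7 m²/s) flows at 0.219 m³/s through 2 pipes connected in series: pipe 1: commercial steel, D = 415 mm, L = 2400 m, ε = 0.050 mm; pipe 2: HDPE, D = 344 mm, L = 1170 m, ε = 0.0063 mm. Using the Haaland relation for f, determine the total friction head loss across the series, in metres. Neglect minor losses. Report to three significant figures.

Pipe 1: V = 1.619 m/s, Re = 8.34×10^5, ε/D = 1.20×10^-4, f = 0.01381, h_1 = f(L/D)V²/2g = 10.67 m
Pipe 2: V = 2.356 m/s, Re = 1.01×10^6, ε/D = 1.83×10^-5, f = 0.01192, h_2 = f(L/D)V²/2g = 11.47 m
Series → Q common, losses add: H = Σh = 22.14 m

H ≈ 22.1 m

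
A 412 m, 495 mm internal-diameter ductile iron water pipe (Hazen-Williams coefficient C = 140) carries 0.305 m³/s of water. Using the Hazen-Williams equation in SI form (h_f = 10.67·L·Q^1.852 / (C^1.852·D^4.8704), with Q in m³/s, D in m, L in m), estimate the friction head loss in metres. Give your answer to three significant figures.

h_f = 10.67·412·0.305^1.852 / (140^1.852·0.495^4.8704) = 1.588 m

h_f ≈ 1.59 m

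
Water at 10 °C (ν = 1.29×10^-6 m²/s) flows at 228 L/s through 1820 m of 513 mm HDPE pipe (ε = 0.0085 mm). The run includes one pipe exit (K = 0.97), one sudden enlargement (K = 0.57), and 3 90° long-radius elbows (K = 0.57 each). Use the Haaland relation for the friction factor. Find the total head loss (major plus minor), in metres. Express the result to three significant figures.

V = 4Q/(πD²) = 1.103 m/s; V²/2g = 0.06202 m
Re = 4.39×10^5, ε/D = 1.66×10^-5 → f = 0.01355 (Haaland)
Major: h_f = f(L/D)·V²/2g = 0.01355·3548·0.06202 = 2.982 m
Minor: ΣK = 3.25; h_m = ΣK·V²/2g = 0.2016 m
Total H_L = 2.982 + 0.2016 = 3.183 m

H_L ≈ 3.18 m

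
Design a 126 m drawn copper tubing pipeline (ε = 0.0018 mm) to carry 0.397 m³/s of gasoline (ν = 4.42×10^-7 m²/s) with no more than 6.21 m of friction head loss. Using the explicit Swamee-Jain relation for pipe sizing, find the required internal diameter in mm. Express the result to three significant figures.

Swamee-Jain (Type III): D = 0.66·[ε^1.25·(LQ²/(gh_f))^4.75 + ν·Q^9.4·(L/(gh_f))^5.2]^0.04
LQ²/(gh_f) = 0.3260; L/(gh_f) = 2.068
Term 1 = ε^1.25·(…)^4.75 = 3.21×10^-10; Term 2 = ν·Q^9.4·(…)^5.2 = 3.28×10^-9
D = 0.66·(3.21×10^-10 + 3.28×10^-9)^0.04 = 0.3032 m = 303 mm
Check: V = 5.50 m/s, Re = 3.77×10^6, f = 0.009728, h_f = 6.23 m ≈ 6.21 m ✓

D ≈ 303 mm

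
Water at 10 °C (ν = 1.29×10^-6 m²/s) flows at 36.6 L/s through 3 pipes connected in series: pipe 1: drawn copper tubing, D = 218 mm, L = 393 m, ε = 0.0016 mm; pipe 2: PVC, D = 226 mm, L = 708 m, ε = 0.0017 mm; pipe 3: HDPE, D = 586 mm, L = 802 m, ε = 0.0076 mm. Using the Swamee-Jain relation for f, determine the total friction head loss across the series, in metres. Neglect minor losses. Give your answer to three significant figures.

Pipe 1: V = 0.9806 m/s, Re = 1.66×10^5, ε/D = 7.34×10^-6, f = 0.01618, h_1 = f(L/D)V²/2g = 1.429 m
Pipe 2: V = 0.9124 m/s, Re = 1.60×10^5, ε/D = 7.52×10^-6, f = 0.01629, h_2 = f(L/D)V²/2g = 2.166 m
Pipe 3: V = 0.1357 m/s, Re = 6.16×10^4, ε/D = 1.30×10^-5, f = 0.01988, h_3 = f(L/D)V²/2g = 0.02553 m
Series → Q common, losses add: H = Σh = 3.620 m

H ≈ 3.62 m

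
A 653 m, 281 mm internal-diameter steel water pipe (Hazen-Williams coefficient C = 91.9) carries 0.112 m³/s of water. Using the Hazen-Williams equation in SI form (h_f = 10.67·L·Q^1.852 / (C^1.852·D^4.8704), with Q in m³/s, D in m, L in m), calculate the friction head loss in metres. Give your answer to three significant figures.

h_f = 10.67·653·0.112^1.852 / (91.9^1.852·0.281^4.8704) = 13.53 m

h_f ≈ 13.5 m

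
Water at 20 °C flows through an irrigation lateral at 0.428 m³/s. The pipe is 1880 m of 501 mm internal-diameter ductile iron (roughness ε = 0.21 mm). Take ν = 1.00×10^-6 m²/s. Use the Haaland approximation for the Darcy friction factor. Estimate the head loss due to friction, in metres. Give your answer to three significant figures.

V = 4Q/(πD²) = 4·0.428/(π·0.501²) = 2.171 m/s
Re = VD/ν = 2.171·0.501/1.00×10^-6 = 1.09×10^6 → turbulent
ε/D = 0.21/501 = 4.19×10^-4
Haaland: f = 0.01655
h_f = f(L/D)V²/(2g) = 0.01655·(1880/0.501)·2.171²/(2·9.81) = 14.92 m

h_f ≈ 14.9 m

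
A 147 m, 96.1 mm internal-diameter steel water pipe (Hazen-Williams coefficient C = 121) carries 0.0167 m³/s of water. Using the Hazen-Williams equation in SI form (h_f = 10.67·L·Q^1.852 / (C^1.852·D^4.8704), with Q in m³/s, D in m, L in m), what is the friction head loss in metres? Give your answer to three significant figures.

h_f = 10.67·147·0.0167^1.852 / (121^1.852·0.0961^4.8704) = 10.03 m

h_f ≈ 10.0 m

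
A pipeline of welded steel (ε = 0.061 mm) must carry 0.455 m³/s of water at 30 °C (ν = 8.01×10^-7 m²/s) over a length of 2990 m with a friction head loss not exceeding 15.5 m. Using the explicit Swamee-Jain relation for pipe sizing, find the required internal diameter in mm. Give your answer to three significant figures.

Swamee-Jain (Type III): D = 0.66·[ε^1.25·(LQ²/(gh_f))^4.75 + ν·Q^9.4·(L/(gh_f))^5.2]^0.04
LQ²/(gh_f) = 4.071; L/(gh_f) = 19.66
Term 1 = ε^1.25·(…)^4.75 = 0.00424; Term 2 = ν·Q^9.4·(…)^5.2 = 0.00261
D = 0.66·(0.00424 + 0.00261)^0.04 = 0.5407 m = 541 mm
Check: V = 1.98 m/s, Re = 1.34×10^6, f = 0.01341, h_f = 14.8 m ≈ 15.5 m ✓

D ≈ 541 mm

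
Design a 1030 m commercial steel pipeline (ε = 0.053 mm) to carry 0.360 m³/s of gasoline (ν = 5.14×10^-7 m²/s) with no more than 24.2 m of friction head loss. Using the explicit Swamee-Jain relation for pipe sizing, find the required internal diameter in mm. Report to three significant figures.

Swamee-Jain (Type III): D = 0.66·[ε^1.25·(LQ²/(gh_f))^4.75 + ν·Q^9.4·(L/(gh_f))^5.2]^0.04
LQ²/(gh_f) = 0.5623; L/(gh_f) = 4.339
Term 1 = ε^1.25·(…)^4.75 = 2.94×10^-7; Term 2 = ν·Q^9.4·(…)^5.2 = 7.15×10^-8
D = 0.66·(2.94×10^-7 + 7.15×10^-8)^0.04 = 0.3648 m = 365 mm
Check: V = 3.44 m/s, Re = 2.44×10^6, f = 0.01349, h_f = 23.0 m ≈ 24.2 m ✓

D ≈ 365 mm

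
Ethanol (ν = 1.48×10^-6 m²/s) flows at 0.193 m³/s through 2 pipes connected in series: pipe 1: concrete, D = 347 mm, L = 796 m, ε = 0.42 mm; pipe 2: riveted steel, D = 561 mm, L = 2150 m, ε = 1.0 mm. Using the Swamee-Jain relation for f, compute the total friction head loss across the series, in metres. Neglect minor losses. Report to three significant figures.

H ≈ 13.1 m

Pipe 1: V = 2.041 m/s, Re = 4.78×10^5, ε/D = 0.00121, f = 0.02125, h_1 = f(L/D)V²/2g = 10.35 m
Pipe 2: V = 0.7808 m/s, Re = 2.96×10^5, ε/D = 0.00178, f = 0.02353, h_2 = f(L/D)V²/2g = 2.802 m
Series → Q common, losses add: H = Σh = 13.15 m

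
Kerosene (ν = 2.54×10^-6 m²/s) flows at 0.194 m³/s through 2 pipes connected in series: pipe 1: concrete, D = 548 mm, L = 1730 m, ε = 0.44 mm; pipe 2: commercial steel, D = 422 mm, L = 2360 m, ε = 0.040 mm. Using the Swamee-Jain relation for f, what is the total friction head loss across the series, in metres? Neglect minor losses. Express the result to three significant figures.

Pipe 1: V = 0.8225 m/s, Re = 1.77×10^5, ε/D = 8.03×10^-4, f = 0.02055, h_1 = f(L/D)V²/2g = 2.237 m
Pipe 2: V = 1.387 m/s, Re = 2.30×10^5, ε/D = 9.48×10^-5, f = 0.01599, h_2 = f(L/D)V²/2g = 8.770 m
Series → Q common, losses add: H = Σh = 11.01 m

H ≈ 11.0 m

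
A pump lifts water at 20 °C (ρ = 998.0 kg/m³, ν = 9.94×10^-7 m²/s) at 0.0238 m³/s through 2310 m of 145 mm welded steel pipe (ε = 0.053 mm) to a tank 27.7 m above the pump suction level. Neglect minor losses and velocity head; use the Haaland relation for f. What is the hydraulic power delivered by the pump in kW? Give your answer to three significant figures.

P_hyd ≈ 13.5 kW

V = 4Q/(πD²) = 1.441 m/s; Re = 2.10×10^5; ε/D = 3.66×10^-4; f = 0.01781
h_f = f(L/D)V²/2g = 30.03 m
Total head H = z + h_f = 27.7 + 30.03 = 57.73 m
P_hyd = ρgQH = 998.0·9.81·0.0238·57.73 = 13.45 kW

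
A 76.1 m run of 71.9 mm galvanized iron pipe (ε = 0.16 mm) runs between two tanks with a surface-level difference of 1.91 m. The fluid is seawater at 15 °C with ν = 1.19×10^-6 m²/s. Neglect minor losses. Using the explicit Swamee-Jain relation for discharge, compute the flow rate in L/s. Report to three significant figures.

Swamee-Jain (Type II): Q = -0.965·√(gD⁵h_f/L)·ln[ε/(3.7D) + √(3.17ν²L/(gD³h_f))]
√(gD⁵h_f/L) = √(9.81·0.0719⁵·1.91/76.1) = 6.878×10^-4
ε/(3.7D) = 6.01×10^-4; √(3.17ν²L/(gD³h_f)) = 2.21×10^-4
Q = -0.965·6.878×10^-4·ln(8.229×10^-4) = 0.004714 m³/s
Check: V = 1.16 m/s, Re = 7.02×10^4, f = 0.02653, h_f = 1.93 m ≈ 1.91 m ✓

Q ≈ 4.71 L/s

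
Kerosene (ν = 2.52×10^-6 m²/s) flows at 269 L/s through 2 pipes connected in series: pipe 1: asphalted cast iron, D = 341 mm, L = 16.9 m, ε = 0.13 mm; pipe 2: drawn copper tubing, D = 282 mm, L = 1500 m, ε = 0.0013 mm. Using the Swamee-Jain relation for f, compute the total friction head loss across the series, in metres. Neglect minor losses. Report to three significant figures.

H ≈ 67.0 m

Pipe 1: V = 2.945 m/s, Re = 3.99×10^5, ε/D = 3.81×10^-4, f = 0.01723, h_1 = f(L/D)V²/2g = 0.3777 m
Pipe 2: V = 4.307 m/s, Re = 4.82×10^5, ε/D = 4.61×10^-6, f = 0.01325, h_2 = f(L/D)V²/2g = 66.63 m
Series → Q common, losses add: H = Σh = 67.01 m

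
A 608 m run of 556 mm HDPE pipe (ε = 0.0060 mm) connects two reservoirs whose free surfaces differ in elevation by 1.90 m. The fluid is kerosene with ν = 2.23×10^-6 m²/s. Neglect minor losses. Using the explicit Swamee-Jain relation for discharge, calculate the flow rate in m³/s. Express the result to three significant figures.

Swamee-Jain (Type II): Q = -0.965·√(gD⁵h_f/L)·ln[ε/(3.7D) + √(3.17ν²L/(gD³h_f))]
√(gD⁵h_f/L) = √(9.81·0.556⁵·1.90/608) = 0.04036
ε/(3.7D) = 2.92×10^-6; √(3.17ν²L/(gD³h_f)) = 5.47×10^-5
Q = -0.965·0.04036·ln(5.761×10^-5) = 0.3802 m³/s
Check: V = 1.57 m/s, Re = 3.90×10^5, f = 0.01384, h_f = 1.89 m ≈ 1.90 m ✓

Q ≈ 0.380 m³/s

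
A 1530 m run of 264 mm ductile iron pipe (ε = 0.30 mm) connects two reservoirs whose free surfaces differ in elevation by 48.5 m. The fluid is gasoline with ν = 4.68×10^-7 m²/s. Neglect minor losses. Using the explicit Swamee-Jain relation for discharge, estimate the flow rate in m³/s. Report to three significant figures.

Swamee-Jain (Type II): Q = -0.965·√(gD⁵h_f/L)·ln[ε/(3.7D) + √(3.17ν²L/(gD³h_f))]
√(gD⁵h_f/L) = √(9.81·0.264⁵·48.5/1530) = 0.01997
ε/(3.7D) = 3.07×10^-4; √(3.17ν²L/(gD³h_f)) = 1.10×10^-5
Q = -0.965·0.01997·ln(3.181×10^-4) = 0.1552 m³/s
Check: V = 2.84 m/s, Re = 1.60×10^6, f = 0.02050, h_f = 48.7 m ≈ 48.5 m ✓

Q ≈ 0.155 m³/s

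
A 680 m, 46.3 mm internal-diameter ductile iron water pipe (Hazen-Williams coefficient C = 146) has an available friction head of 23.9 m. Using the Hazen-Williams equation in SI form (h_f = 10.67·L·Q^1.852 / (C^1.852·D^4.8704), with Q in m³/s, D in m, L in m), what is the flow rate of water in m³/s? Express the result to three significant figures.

Q ≈ 0.00206 m³/s

Rearranging: Q = [h_f·C^1.852·D^4.8704 / (10.67·L)]^(1/1.852)
Q = [23.9·146^1.852·0.0463^4.8704 / (10.67·680)]^0.540 = 0.002064 m³/s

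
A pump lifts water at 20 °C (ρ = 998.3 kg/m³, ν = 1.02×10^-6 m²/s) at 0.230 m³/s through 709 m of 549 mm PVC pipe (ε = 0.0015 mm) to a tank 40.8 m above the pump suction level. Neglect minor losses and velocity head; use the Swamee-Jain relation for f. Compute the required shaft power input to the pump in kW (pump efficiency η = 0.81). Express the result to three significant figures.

P_shaft ≈ 116 kW

V = 4Q/(πD²) = 0.9716 m/s; Re = 5.23×10^5; ε/D = 2.73×10^-6; f = 0.01303
h_f = f(L/D)V²/2g = 0.8098 m
Total head H = z + h_f = 40.8 + 0.8098 = 41.61 m
P_hyd = ρgQH = 998.3·9.81·0.230·41.61 = 93.72 kW
P_shaft = P_hyd/η = 93.72/0.81 = 115.7 kW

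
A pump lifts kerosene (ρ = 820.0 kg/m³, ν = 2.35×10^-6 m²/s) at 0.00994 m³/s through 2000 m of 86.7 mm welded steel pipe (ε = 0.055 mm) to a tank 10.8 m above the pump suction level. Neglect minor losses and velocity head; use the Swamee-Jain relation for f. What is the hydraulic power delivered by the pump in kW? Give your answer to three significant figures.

V = 4Q/(πD²) = 1.684 m/s; Re = 6.21×10^4; ε/D = 6.34×10^-4; f = 0.02232
h_f = f(L/D)V²/2g = 74.39 m
Total head H = z + h_f = 10.8 + 74.39 = 85.19 m
P_hyd = ρgQH = 820.0·9.81·0.00994·85.19 = 6.812 kW

P_hyd ≈ 6.81 kW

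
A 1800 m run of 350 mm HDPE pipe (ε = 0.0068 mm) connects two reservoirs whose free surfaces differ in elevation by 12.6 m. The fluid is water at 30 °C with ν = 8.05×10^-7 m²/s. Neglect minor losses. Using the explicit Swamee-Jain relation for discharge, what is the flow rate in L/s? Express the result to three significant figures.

Swamee-Jain (Type II): Q = -0.965·√(gD⁵h_f/L)·ln[ε/(3.7D) + √(3.17ν²L/(gD³h_f))]
√(gD⁵h_f/L) = √(9.81·0.350⁵·12.6/1800) = 0.01899
ε/(3.7D) = 5.25×10^-6; √(3.17ν²L/(gD³h_f)) = 2.64×10^-5
Q = -0.965·0.01899·ln(3.167×10^-5) = 0.1899 m³/s
Check: V = 1.97 m/s, Re = 8.58×10^5, f = 0.01233, h_f = 12.6 m ≈ 12.6 m ✓

Q ≈ 190 L/s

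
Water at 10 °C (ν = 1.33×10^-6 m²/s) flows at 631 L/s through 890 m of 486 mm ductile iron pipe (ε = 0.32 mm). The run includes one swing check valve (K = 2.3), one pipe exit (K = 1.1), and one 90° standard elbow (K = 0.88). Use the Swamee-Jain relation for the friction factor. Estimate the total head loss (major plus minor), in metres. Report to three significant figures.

V = 4Q/(πD²) = 3.401 m/s; V²/2g = 0.5897 m
Re = 1.24×10^6, ε/D = 6.58×10^-4 → f = 0.01820 (Swamee-Jain)
Major: h_f = f(L/D)·V²/2g = 0.01820·1831·0.5897 = 19.66 m
Minor: ΣK = 4.28; h_m = ΣK·V²/2g = 2.524 m
Total H_L = 19.66 + 2.524 = 22.18 m

H_L ≈ 22.2 m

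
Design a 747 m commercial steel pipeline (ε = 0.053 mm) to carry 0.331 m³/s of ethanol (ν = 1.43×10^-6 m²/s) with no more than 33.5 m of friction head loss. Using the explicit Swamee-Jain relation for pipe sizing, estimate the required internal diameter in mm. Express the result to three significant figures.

D ≈ 315 mm

Swamee-Jain (Type III): D = 0.66·[ε^1.25·(LQ²/(gh_f))^4.75 + ν·Q^9.4·(L/(gh_f))^5.2]^0.04
LQ²/(gh_f) = 0.2490; L/(gh_f) = 2.273
Term 1 = ε^1.25·(…)^4.75 = 6.13×10^-9; Term 2 = ν·Q^9.4·(…)^5.2 = 3.13×10^-9
D = 0.66·(6.13×10^-9 + 3.13×10^-9)^0.04 = 0.3149 m = 315 mm
Check: V = 4.25 m/s, Re = 9.36×10^5, f = 0.01447, h_f = 31.6 m ≈ 33.5 m ✓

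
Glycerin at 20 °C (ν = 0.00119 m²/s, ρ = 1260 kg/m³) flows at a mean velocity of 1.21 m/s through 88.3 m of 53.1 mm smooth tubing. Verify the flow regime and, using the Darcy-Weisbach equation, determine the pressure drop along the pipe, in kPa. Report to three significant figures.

Δp ≈ 1820 kPa

Re = VD/ν = 1.21·0.05310/0.00119 = 54.0 → laminar (Re < 2300)
f = 64/Re = 1.185
h_f = f(L/D)V²/(2g) = 1.185·(88.3/0.05310)·1.21²/(2·9.81) = 147.1 m
Δp = ρg·h_f = 1260·9.81·147.1 = 1818 kPa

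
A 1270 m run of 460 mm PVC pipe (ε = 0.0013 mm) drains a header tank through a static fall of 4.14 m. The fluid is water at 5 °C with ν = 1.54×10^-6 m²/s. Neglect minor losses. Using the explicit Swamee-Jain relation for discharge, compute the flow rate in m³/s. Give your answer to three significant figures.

Swamee-Jain (Type II): Q = -0.965·√(gD⁵h_f/L)·ln[ε/(3.7D) + √(3.17ν²L/(gD³h_f))]
√(gD⁵h_f/L) = √(9.81·0.460⁵·4.14/1270) = 0.02566
ε/(3.7D) = 7.64×10^-7; √(3.17ν²L/(gD³h_f)) = 4.91×10^-5
Q = -0.965·0.02566·ln(4.991×10^-5) = 0.2453 m³/s
Check: V = 1.48 m/s, Re = 4.41×10^5, f = 0.01343, h_f = 4.12 m ≈ 4.14 m ✓

Q ≈ 0.245 m³/s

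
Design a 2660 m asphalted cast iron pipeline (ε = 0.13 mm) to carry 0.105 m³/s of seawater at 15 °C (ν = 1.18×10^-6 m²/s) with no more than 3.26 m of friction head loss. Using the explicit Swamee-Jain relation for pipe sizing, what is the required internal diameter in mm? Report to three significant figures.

D ≈ 425 mm

Swamee-Jain (Type III): D = 0.66·[ε^1.25·(LQ²/(gh_f))^4.75 + ν·Q^9.4·(L/(gh_f))^5.2]^0.04
LQ²/(gh_f) = 0.9170; L/(gh_f) = 83.18
Term 1 = ε^1.25·(…)^4.75 = 9.20×10^-6; Term 2 = ν·Q^9.4·(…)^5.2 = 7.16×10^-6
D = 0.66·(9.20×10^-6 + 7.16×10^-6)^0.04 = 0.4247 m = 425 mm
Check: V = 0.741 m/s, Re = 2.67×10^5, f = 0.01730, h_f = 3.03 m ≈ 3.26 m ✓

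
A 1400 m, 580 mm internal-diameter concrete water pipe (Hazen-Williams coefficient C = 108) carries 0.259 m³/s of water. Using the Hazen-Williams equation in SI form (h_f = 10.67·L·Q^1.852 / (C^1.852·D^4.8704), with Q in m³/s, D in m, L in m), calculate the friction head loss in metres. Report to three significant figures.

h_f = 10.67·1400·0.259^1.852 / (108^1.852·0.580^4.8704) = 2.979 m

h_f ≈ 2.98 m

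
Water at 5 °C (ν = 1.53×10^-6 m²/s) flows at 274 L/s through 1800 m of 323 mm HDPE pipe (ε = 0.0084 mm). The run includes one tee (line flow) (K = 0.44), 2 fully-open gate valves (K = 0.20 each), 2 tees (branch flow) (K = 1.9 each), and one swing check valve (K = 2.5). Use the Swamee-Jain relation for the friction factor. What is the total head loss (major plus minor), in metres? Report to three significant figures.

H_L ≈ 44.8 m

V = 4Q/(πD²) = 3.344 m/s; V²/2g = 0.5699 m
Re = 7.06×10^5, ε/D = 2.60×10^-5 → f = 0.01281 (Swamee-Jain)
Major: h_f = f(L/D)·V²/2g = 0.01281·5573·0.5699 = 40.70 m
Minor: ΣK = 7.14; h_m = ΣK·V²/2g = 4.069 m
Total H_L = 40.70 + 4.069 = 44.77 m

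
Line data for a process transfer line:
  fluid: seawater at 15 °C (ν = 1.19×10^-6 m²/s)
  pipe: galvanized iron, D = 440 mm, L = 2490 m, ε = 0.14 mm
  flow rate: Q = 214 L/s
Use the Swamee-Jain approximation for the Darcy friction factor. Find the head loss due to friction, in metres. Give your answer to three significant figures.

V = 4Q/(πD²) = 4·0.214/(π·0.440²) = 1.407 m/s
Re = VD/ν = 1.407·0.440/1.19×10^-6 = 5.20×10^5 → turbulent
ε/D = 0.14/440 = 3.18×10^-4
Swamee-Jain: f = 0.01647
h_f = f(L/D)V²/(2g) = 0.01647·(2490/0.440)·1.407²/(2·9.81) = 9.411 m

h_f ≈ 9.41 m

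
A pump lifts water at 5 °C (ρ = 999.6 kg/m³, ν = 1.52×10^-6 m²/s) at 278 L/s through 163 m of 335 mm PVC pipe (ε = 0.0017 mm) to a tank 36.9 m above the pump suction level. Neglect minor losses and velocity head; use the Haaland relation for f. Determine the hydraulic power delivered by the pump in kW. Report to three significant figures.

P_hyd ≈ 109 kW

V = 4Q/(πD²) = 3.154 m/s; Re = 6.95×10^5; ε/D = 5.07×10^-6; f = 0.01240
h_f = f(L/D)V²/2g = 3.058 m
Total head H = z + h_f = 36.9 + 3.058 = 39.96 m
P_hyd = ρgQH = 999.6·9.81·0.278·39.96 = 108.9 kW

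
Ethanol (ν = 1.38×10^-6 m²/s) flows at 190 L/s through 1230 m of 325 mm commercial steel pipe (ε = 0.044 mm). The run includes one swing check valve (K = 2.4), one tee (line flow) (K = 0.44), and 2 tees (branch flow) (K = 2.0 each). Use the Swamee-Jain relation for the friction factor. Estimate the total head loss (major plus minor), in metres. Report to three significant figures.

H_L ≈ 16.8 m

V = 4Q/(πD²) = 2.290 m/s; V²/2g = 0.2674 m
Re = 5.39×10^5, ε/D = 1.35×10^-4 → f = 0.01475 (Swamee-Jain)
Major: h_f = f(L/D)·V²/2g = 0.01475·3785·0.2674 = 14.93 m
Minor: ΣK = 6.84; h_m = ΣK·V²/2g = 1.829 m
Total H_L = 14.93 + 1.829 = 16.75 m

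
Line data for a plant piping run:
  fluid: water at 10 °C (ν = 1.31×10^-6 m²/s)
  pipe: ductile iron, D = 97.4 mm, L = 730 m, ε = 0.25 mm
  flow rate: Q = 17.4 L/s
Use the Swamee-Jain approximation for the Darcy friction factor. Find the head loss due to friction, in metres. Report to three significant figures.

h_f ≈ 54.4 m

V = 4Q/(πD²) = 4·0.0174/(π·0.0974²) = 2.335 m/s
Re = VD/ν = 2.335·0.0974/1.31×10^-6 = 1.74×10^5 → turbulent
ε/D = 0.25/97.4 = 0.00257
Swamee-Jain: f = 0.02610
h_f = f(L/D)V²/(2g) = 0.02610·(730/0.0974)·2.335²/(2·9.81) = 54.38 m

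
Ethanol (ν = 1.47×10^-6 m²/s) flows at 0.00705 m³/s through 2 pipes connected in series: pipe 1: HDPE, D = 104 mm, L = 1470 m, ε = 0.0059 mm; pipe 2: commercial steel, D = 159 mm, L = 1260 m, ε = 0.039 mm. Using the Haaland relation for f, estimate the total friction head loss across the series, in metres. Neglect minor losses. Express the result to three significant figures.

Pipe 1: V = 0.8299 m/s, Re = 5.87×10^4, ε/D = 5.67×10^-5, f = 0.02015, h_1 = f(L/D)V²/2g = 10.000 m
Pipe 2: V = 0.3551 m/s, Re = 3.84×10^4, ε/D = 2.45×10^-4, f = 0.02263, h_2 = f(L/D)V²/2g = 1.152 m
Series → Q common, losses add: H = Σh = 11.15 m

H ≈ 11.2 m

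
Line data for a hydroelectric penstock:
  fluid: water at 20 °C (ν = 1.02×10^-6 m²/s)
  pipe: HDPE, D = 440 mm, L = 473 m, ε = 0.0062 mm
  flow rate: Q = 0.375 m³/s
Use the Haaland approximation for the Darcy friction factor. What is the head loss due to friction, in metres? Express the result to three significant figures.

h_f ≈ 3.91 m

V = 4Q/(πD²) = 4·0.375/(π·0.440²) = 2.466 m/s
Re = VD/ν = 2.466·0.440/1.02×10^-6 = 1.06×10^6 → turbulent
ε/D = 0.0062/440 = 1.41×10^-5
Haaland: f = 0.01174
h_f = f(L/D)V²/(2g) = 0.01174·(473/0.440)·2.466²/(2·9.81) = 3.912 m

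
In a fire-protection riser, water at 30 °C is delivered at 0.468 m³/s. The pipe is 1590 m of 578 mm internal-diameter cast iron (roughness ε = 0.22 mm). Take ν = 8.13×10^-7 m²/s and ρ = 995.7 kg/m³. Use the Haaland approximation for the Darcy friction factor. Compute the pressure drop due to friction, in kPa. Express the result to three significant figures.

Δp ≈ 70.5 kPa

V = 4Q/(πD²) = 4·0.468/(π·0.578²) = 1.784 m/s
Re = VD/ν = 1.784·0.578/8.13×10^-7 = 1.27×10^6 → turbulent
ε/D = 0.22/578 = 3.81×10^-4
Haaland: f = 0.01618
h_f = f(L/D)V²/(2g) = 0.01618·(1590/0.578)·1.784²/(2·9.81) = 7.217 m
Δp = ρg·h_f = 995.7·9.81·7.217 = 70.50 kPa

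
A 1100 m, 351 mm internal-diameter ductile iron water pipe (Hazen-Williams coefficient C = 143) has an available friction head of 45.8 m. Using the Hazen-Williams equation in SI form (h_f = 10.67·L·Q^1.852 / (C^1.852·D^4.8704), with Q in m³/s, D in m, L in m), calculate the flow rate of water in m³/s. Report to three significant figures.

Q ≈ 0.456 m³/s

Rearranging: Q = [h_f·C^1.852·D^4.8704 / (10.67·L)]^(1/1.852)
Q = [45.8·143^1.852·0.351^4.8704 / (10.67·1100)]^0.540 = 0.4560 m³/s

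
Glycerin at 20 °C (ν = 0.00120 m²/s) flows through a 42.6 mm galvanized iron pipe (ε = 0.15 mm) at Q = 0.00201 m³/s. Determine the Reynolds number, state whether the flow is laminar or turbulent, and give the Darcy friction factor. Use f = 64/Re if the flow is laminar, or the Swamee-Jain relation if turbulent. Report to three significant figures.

V = 4Q/(πD²) = 1.410 m/s
Re = VD/ν = 1.410·0.0426/0.00120 = 50.1
Re < 2300 → laminar → f = 64/Re = 1.278

Re ≈ 50.1; laminar; f = 64/Re ≈ 1.28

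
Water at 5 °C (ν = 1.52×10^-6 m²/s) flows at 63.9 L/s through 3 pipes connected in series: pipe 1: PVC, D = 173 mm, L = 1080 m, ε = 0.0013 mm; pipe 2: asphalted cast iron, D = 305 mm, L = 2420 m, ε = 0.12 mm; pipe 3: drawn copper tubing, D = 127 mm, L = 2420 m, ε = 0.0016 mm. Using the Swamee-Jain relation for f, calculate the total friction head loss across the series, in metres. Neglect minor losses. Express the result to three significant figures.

Pipe 1: V = 2.718 m/s, Re = 3.09×10^5, ε/D = 7.51×10^-6, f = 0.01438, h_1 = f(L/D)V²/2g = 33.82 m
Pipe 2: V = 0.8746 m/s, Re = 1.75×10^5, ε/D = 3.93×10^-4, f = 0.01860, h_2 = f(L/D)V²/2g = 5.754 m
Pipe 3: V = 5.044 m/s, Re = 4.21×10^5, ε/D = 1.26×10^-5, f = 0.01368, h_3 = f(L/D)V²/2g = 338.1 m
Series → Q common, losses add: H = Σh = 377.7 m

H ≈ 378 m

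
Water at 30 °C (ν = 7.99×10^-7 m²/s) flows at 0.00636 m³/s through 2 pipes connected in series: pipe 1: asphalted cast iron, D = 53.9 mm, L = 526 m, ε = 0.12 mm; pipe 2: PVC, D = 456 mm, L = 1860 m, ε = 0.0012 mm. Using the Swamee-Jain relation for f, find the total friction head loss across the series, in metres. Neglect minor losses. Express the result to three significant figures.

Pipe 1: V = 2.787 m/s, Re = 1.88×10^5, ε/D = 0.00223, f = 0.02516, h_1 = f(L/D)V²/2g = 97.23 m
Pipe 2: V = 0.03894 m/s, Re = 2.22×10^4, ε/D = 2.63×10^-6, f = 0.02515, h_2 = f(L/D)V²/2g = 0.007930 m
Series → Q common, losses add: H = Σh = 97.24 m

H ≈ 97.2 m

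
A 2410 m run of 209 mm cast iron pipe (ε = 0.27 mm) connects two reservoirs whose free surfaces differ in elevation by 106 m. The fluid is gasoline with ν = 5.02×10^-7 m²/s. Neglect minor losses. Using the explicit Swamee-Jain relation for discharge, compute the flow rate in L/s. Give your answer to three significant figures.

Swamee-Jain (Type II): Q = -0.965·√(gD⁵h_f/L)·ln[ε/(3.7D) + √(3.17ν²L/(gD³h_f))]
√(gD⁵h_f/L) = √(9.81·0.209⁵·106/2410) = 0.01312
ε/(3.7D) = 3.49×10^-4; √(3.17ν²L/(gD³h_f)) = 1.42×10^-5
Q = -0.965·0.01312·ln(3.634×10^-4) = 0.1003 m³/s
Check: V = 2.92 m/s, Re = 1.22×10^6, f = 0.02120, h_f = 106 m ≈ 106 m ✓

Q ≈ 100 L/s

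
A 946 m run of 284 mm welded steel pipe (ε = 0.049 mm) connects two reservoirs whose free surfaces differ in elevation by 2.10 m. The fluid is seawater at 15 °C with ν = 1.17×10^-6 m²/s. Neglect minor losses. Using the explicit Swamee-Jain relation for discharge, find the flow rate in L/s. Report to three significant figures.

Q ≈ 54.3 L/s

Swamee-Jain (Type II): Q = -0.965·√(gD⁵h_f/L)·ln[ε/(3.7D) + √(3.17ν²L/(gD³h_f))]
√(gD⁵h_f/L) = √(9.81·0.284⁵·2.10/946) = 0.006343
ε/(3.7D) = 4.66×10^-5; √(3.17ν²L/(gD³h_f)) = 9.33×10^-5
Q = -0.965·0.006343·ln(1.399×10^-4) = 0.05432 m³/s
Check: V = 0.858 m/s, Re = 2.08×10^5, f = 0.01685, h_f = 2.10 m ≈ 2.10 m ✓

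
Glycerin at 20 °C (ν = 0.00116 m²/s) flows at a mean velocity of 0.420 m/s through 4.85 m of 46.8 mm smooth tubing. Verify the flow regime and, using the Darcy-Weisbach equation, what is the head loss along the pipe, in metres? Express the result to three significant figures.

h_f ≈ 3.52 m

Re = VD/ν = 0.420·0.04680/0.00116 = 16.9 → laminar (Re < 2300)
f = 64/Re = 3.777
h_f = f(L/D)V²/(2g) = 3.777·(4.85/0.04680)·0.420²/(2·9.81) = 3.519 m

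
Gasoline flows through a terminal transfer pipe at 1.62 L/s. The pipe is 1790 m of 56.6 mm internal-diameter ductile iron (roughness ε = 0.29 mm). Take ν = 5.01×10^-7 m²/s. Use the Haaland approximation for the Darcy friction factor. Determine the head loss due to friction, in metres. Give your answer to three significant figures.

h_f ≈ 21.2 m

V = 4Q/(πD²) = 4·0.00162/(π·0.0566²) = 0.6439 m/s
Re = VD/ν = 0.6439·0.0566/5.01×10^-7 = 7.27×10^4 → turbulent
ε/D = 0.29/56.6 = 0.00512
Haaland: f = 0.03179
h_f = f(L/D)V²/(2g) = 0.03179·(1790/0.0566)·0.6439²/(2·9.81) = 21.25 m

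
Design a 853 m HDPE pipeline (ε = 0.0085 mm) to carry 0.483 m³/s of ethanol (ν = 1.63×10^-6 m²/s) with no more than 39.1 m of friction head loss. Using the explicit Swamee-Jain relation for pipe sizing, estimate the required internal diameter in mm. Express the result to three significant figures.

Swamee-Jain (Type III): D = 0.66·[ε^1.25·(LQ²/(gh_f))^4.75 + ν·Q^9.4·(L/(gh_f))^5.2]^0.04
LQ²/(gh_f) = 0.5188; L/(gh_f) = 2.224
Term 1 = ε^1.25·(…)^4.75 = 2.03×10^-8; Term 2 = ν·Q^9.4·(…)^5.2 = 1.11×10^-7
D = 0.66·(2.03×10^-8 + 1.11×10^-7)^0.04 = 0.3502 m = 350 mm
Check: V = 5.01 m/s, Re = 1.08×10^6, f = 0.01205, h_f = 37.6 m ≈ 39.1 m ✓

D ≈ 350 mm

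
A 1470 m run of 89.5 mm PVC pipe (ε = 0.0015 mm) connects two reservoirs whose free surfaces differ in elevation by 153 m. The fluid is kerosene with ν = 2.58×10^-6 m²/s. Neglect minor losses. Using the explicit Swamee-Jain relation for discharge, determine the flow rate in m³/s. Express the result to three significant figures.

Swamee-Jain (Type II): Q = -0.965·√(gD⁵h_f/L)·ln[ε/(3.7D) + √(3.17ν²L/(gD³h_f))]
√(gD⁵h_f/L) = √(9.81·0.0895⁵·153/1470) = 0.002421
ε/(3.7D) = 4.53×10^-6; √(3.17ν²L/(gD³h_f)) = 1.70×10^-4
Q = -0.965·0.002421·ln(1.743×10^-4) = 0.02022 m³/s
Check: V = 3.21 m/s, Re = 1.12×10^5, f = 0.01757, h_f = 152 m ≈ 153 m ✓

Q ≈ 0.0202 m³/s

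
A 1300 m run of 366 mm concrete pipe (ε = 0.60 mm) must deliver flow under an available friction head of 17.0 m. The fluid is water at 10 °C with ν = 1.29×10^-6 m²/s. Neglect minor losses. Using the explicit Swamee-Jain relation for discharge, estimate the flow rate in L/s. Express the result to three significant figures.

Q ≈ 215 L/s

Swamee-Jain (Type II): Q = -0.965·√(gD⁵h_f/L)·ln[ε/(3.7D) + √(3.17ν²L/(gD³h_f))]
√(gD⁵h_f/L) = √(9.81·0.366⁵·17.0/1300) = 0.02903
ε/(3.7D) = 4.43×10^-4; √(3.17ν²L/(gD³h_f)) = 2.90×10^-5
Q = -0.965·0.02903·ln(4.720×10^-4) = 0.2145 m³/s
Check: V = 2.04 m/s, Re = 5.78×10^5, f = 0.02270, h_f = 17.1 m ≈ 17.0 m ✓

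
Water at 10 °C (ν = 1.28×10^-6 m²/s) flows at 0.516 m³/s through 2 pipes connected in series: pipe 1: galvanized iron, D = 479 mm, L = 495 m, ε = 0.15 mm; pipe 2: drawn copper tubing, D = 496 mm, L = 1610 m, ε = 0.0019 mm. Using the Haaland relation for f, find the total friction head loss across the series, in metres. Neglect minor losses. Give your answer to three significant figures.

H ≈ 20.4 m

Pipe 1: V = 2.863 m/s, Re = 1.07×10^6, ε/D = 3.13×10^-4, f = 0.01568, h_1 = f(L/D)V²/2g = 6.772 m
Pipe 2: V = 2.671 m/s, Re = 1.03×10^6, ε/D = 3.83×10^-6, f = 0.01159, h_2 = f(L/D)V²/2g = 13.67 m
Series → Q common, losses add: H = Σh = 20.44 m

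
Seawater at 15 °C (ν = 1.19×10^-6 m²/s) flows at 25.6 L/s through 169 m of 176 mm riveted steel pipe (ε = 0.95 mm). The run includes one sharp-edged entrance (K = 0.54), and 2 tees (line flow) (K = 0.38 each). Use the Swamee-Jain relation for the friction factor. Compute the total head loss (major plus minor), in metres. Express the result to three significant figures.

V = 4Q/(πD²) = 1.052 m/s; V²/2g = 0.05644 m
Re = 1.56×10^5, ε/D = 0.00540 → f = 0.03186 (Swamee-Jain)
Major: h_f = f(L/D)·V²/2g = 0.03186·960.2·0.05644 = 1.727 m
Minor: ΣK = 1.30; h_m = ΣK·V²/2g = 0.07337 m
Total H_L = 1.727 + 0.07337 = 1.800 m

H_L ≈ 1.80 m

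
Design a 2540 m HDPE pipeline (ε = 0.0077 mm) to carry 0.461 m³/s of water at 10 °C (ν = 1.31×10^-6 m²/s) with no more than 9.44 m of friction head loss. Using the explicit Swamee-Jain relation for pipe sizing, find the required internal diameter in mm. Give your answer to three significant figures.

Swamee-Jain (Type III): D = 0.66·[ε^1.25·(LQ²/(gh_f))^4.75 + ν·Q^9.4·(L/(gh_f))^5.2]^0.04
LQ²/(gh_f) = 5.829; L/(gh_f) = 27.43
Term 1 = ε^1.25·(…)^4.75 = 0.00176; Term 2 = ν·Q^9.4·(…)^5.2 = 0.0272
D = 0.66·(0.00176 + 0.0272)^0.04 = 0.5728 m = 573 mm
Check: V = 1.79 m/s, Re = 7.82×10^5, f = 0.01238, h_f = 8.96 m ≈ 9.44 m ✓

D ≈ 573 mm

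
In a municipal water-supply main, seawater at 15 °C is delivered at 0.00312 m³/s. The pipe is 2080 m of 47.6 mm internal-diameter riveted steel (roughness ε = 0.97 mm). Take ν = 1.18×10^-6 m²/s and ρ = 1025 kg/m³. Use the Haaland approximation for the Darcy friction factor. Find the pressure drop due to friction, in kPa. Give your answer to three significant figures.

Δp ≈ 3420 kPa

V = 4Q/(πD²) = 4·0.00312/(π·0.0476²) = 1.753 m/s
Re = VD/ν = 1.753·0.0476/1.18×10^-6 = 7.07×10^4 → turbulent
ε/D = 0.97/47.6 = 0.0204
Haaland: f = 0.04962
h_f = f(L/D)V²/(2g) = 0.04962·(2080/0.0476)·1.753²/(2·9.81) = 339.7 m
Δp = ρg·h_f = 1025·9.81·339.7 = 3416 kPa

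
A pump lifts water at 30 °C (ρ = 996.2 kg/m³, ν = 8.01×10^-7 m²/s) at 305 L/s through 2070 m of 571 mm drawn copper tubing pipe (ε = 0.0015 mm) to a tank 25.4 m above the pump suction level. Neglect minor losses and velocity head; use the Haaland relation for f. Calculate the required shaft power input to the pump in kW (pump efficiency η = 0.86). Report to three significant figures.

V = 4Q/(πD²) = 1.191 m/s; Re = 8.49×10^5; ε/D = 2.63×10^-6; f = 0.01195
h_f = f(L/D)V²/2g = 3.132 m
Total head H = z + h_f = 25.4 + 3.132 = 28.53 m
P_hyd = ρgQH = 996.2·9.81·0.305·28.53 = 85.05 kW
P_shaft = P_hyd/η = 85.05/0.86 = 98.89 kW

P_shaft ≈ 98.9 kW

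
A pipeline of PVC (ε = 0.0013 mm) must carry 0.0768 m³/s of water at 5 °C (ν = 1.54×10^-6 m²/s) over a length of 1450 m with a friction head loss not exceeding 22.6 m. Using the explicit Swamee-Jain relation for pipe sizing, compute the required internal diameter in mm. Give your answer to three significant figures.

D ≈ 218 mm

Swamee-Jain (Type III): D = 0.66·[ε^1.25·(LQ²/(gh_f))^4.75 + ν·Q^9.4·(L/(gh_f))^5.2]^0.04
LQ²/(gh_f) = 0.03858; L/(gh_f) = 6.540
Term 1 = ε^1.25·(…)^4.75 = 8.46×10^-15; Term 2 = ν·Q^9.4·(…)^5.2 = 8.93×10^-13
D = 0.66·(8.46×10^-15 + 8.93×10^-13)^0.04 = 0.2176 m = 218 mm
Check: V = 2.06 m/s, Re = 2.92×10^5, f = 0.01452, h_f = 21.0 m ≈ 22.6 m ✓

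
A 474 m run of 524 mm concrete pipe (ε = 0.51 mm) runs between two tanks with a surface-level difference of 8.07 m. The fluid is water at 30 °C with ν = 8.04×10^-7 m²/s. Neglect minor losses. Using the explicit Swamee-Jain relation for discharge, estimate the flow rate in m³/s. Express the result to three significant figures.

Swamee-Jain (Type II): Q = -0.965·√(gD⁵h_f/L)·ln[ε/(3.7D) + √(3.17ν²L/(gD³h_f))]
√(gD⁵h_f/L) = √(9.81·0.524⁵·8.07/474) = 0.08123
ε/(3.7D) = 2.63×10^-4; √(3.17ν²L/(gD³h_f)) = 9.23×10^-6
Q = -0.965·0.08123·ln(2.723×10^-4) = 0.6434 m³/s
Check: V = 2.98 m/s, Re = 1.94×10^6, f = 0.01973, h_f = 8.10 m ≈ 8.07 m ✓

Q ≈ 0.643 m³/s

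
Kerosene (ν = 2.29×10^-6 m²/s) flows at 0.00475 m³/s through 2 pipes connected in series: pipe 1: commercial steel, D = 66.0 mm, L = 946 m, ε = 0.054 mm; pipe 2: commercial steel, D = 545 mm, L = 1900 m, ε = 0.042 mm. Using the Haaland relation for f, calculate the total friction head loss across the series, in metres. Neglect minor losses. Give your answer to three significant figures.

H ≈ 33.8 m

Pipe 1: V = 1.388 m/s, Re = 4.00×10^4, ε/D = 8.18×10^-4, f = 0.02402, h_1 = f(L/D)V²/2g = 33.82 m
Pipe 2: V = 0.02036 m/s, Re = 4850, ε/D = 7.71×10^-5, f = 0.03814, h_2 = f(L/D)V²/2g = 0.002810 m
Series → Q common, losses add: H = Σh = 33.82 m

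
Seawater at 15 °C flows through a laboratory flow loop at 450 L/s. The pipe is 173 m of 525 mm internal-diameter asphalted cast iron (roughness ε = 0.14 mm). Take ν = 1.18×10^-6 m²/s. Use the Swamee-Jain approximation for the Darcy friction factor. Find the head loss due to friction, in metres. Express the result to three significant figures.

h_f ≈ 1.13 m

V = 4Q/(πD²) = 4·0.450/(π·0.525²) = 2.079 m/s
Re = VD/ν = 2.079·0.525/1.18×10^-6 = 9.25×10^5 → turbulent
ε/D = 0.14/525 = 2.67×10^-4
Swamee-Jain: f = 0.01551
h_f = f(L/D)V²/(2g) = 0.01551·(173/0.525)·2.079²/(2·9.81) = 1.126 m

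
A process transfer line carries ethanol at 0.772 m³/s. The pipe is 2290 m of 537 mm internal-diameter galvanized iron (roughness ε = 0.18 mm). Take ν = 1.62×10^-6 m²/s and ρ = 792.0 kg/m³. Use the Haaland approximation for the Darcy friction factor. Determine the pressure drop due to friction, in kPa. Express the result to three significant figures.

V = 4Q/(πD²) = 4·0.772/(π·0.537²) = 3.409 m/s
Re = VD/ν = 3.409·0.537/1.62×10^-6 = 1.13×10^6 → turbulent
ε/D = 0.18/537 = 3.35×10^-4
Haaland: f = 0.01585
h_f = f(L/D)V²/(2g) = 0.01585·(2290/0.537)·3.409²/(2·9.81) = 40.02 m
Δp = ρg·h_f = 792.0·9.81·40.02 = 311.0 kPa

Δp ≈ 311 kPa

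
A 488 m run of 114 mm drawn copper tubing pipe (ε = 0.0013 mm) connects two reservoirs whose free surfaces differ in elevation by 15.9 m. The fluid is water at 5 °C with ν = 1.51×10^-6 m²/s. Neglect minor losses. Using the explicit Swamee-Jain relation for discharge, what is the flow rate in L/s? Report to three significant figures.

Q ≈ 21.5 L/s

Swamee-Jain (Type II): Q = -0.965·√(gD⁵h_f/L)·ln[ε/(3.7D) + √(3.17ν²L/(gD³h_f))]
√(gD⁵h_f/L) = √(9.81·0.114⁵·15.9/488) = 0.002481
ε/(3.7D) = 3.08×10^-6; √(3.17ν²L/(gD³h_f)) = 1.24×10^-4
Q = -0.965·0.002481·ln(1.266×10^-4) = 0.02148 m³/s
Check: V = 2.10 m/s, Re = 1.59×10^5, f = 0.01634, h_f = 15.8 m ≈ 15.9 m ✓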